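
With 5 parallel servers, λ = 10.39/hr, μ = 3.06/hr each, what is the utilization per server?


ρ = λ/(cμ) = 10.39/(5·3.06) = 10.39/15.30 = 0.6791

Final: 0.6791


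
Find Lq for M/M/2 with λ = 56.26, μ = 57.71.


a = λ/μ = 0.9749; ρ = a/2 = 0.4874
P₀ = 0.344595
Lq = P₀·a^c·ρ / (c!·(1−ρ)²) = 0.344595·0.95038·0.4874/(2·0.26272)
= 0.30381

Final: 0.30381


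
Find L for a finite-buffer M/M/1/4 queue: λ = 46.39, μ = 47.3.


ρ = 46.39/47.3 = 0.9808
L = ρ[1 − (K+1)ρ^K + Kρ^(K+1)] / [(1−ρ)(1−ρ^(K+1))]
Numerator: 0.9808·(1 − 5·0.925237 + 4·0.907436) = 0.003492
Denominator: (0.01924)·(0.092564) = 0.001781
L = 0.003492/0.001781 = 1.9612

Final: 1.9612


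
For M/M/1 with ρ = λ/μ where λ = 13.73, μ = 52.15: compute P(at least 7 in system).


ρ = 13.73/52.15 = 0.2633
P(N ≥ n) = ρ^n = 0.2633^7 = 0.00008768

Final: 0.00008768


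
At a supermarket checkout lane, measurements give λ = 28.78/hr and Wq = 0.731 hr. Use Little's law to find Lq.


Lq = λWq = 28.78·0.731 = 21.0382

Final: 21.0382


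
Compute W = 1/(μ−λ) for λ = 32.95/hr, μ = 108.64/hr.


W = 1/(μ−λ) = 1/(108.64 − 32.95) = 1/75.69 = 0.01321 hr

Final: 0.01321 hr


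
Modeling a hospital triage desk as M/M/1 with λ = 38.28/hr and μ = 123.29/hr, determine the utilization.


ρ = λ/μ = 38.28/123.29 = 0.3105

Final: 0.3105


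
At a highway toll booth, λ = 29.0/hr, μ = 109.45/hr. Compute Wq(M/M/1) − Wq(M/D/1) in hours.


ρ = 29.0/109.45 = 0.2650
Wq(M/M/1) = ρ/(μ−λ) = 0.2650/80.45 = 0.003293 hr
Wq(M/D/1) = ρ/(2(μ−λ)) = 0.001647 hr
Savings = 0.003293 − 0.001647 = 0.001647 hr

Final: 0.001647 hr


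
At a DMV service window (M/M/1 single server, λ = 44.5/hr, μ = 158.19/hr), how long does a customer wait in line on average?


ρ = 44.5/158.19 = 0.2813
Wq = ρ/(μ−λ) = 0.2813/(158.19 − 44.5) = 0.2813/113.69 = 0.002474 hr

Final: 0.002474 hr


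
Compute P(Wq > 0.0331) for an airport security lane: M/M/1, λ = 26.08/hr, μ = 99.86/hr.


ρ = 26.08/99.86 = 0.2612
P(Wq > t) = ρ·e^{−(μ−λ)t} = 0.2612·e^{−2.4421}
= 0.2612·0.086976 = 0.022715

Final: 0.022715


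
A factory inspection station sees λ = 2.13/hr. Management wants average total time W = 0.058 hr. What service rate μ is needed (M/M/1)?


W = 1/(μ−λ) ⇒ μ − λ = 1/W = 1/0.058 = 17.2414
μ = λ + 1/W = 2.13 + 17.2414 = 19.3714 per hr

Final: 19.3714 /hr


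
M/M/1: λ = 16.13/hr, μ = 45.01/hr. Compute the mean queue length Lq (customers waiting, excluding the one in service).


ρ = 16.13/45.01 = 0.3584
Lq = ρ²/(1−ρ) = 0.1284/0.6416 = 0.2002

Final: 0.2002


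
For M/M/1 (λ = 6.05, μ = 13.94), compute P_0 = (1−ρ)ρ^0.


ρ = 6.05/13.94 = 0.4340
P_n = (1−ρ)·ρ^n = (1 − 0.4340)·0.4340^0 = 0.5660·1.000000 = 0.565997

Final: 0.565997


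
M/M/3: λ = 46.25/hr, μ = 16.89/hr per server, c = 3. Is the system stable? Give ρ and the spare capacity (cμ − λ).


Total capacity cμ = 3·16.89 = 50.67/hr
ρ = λ/(cμ) = 46.25/50.67 = 0.9128
Stable ⇔ ρ < 1: YES
Spare capacity = cμ − λ = 50.67 − 46.25 = 4.42/hr

Final: ρ = 0.9128; stable; margin = 4.42/hr


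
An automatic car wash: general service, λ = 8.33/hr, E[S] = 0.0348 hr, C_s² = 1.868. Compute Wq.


ρ = λ·E[S] = 8.33·0.0348 = 0.2899
E[S²] = E[S]²(1+C_s²) = 0.0348²·(1+1.868) = 0.003473
Wq = λ·E[S²]/(2(1−ρ)) = 8.33·0.003473/(2·0.7101) = 0.02037 hr

Final: 0.02037 hr


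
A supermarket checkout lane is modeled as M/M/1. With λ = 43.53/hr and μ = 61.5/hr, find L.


ρ = λ/μ = 43.53/61.5 = 0.7078
L = ρ/(1−ρ) = 0.7078/(1 − 0.7078) = 0.7078/0.2922 = 2.4224

Final: 2.4224


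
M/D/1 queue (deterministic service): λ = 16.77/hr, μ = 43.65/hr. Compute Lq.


ρ = 16.77/43.65 = 0.3842
M/D/1: Lq = ρ²/(2(1−ρ)) = 0.1476/(2·0.6158) = 0.11985

Final: 0.11985


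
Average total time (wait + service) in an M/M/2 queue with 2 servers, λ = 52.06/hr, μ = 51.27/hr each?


a = 1.0154; ρ = 0.5077; P₀ = 0.326520
Lq = P₀·a^c·ρ/(c!(1−ρ)²) = 0.35263
Wq = Lq/λ = 0.35263/52.06 = 0.006774 hr
W = Wq + 1/μ = 0.006774 + 0.01950 = 0.02628 hr

Final: 0.02628 hr


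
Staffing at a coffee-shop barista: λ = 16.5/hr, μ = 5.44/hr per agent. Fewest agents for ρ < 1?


Stability requires cμ > λ ⇔ c > λ/μ.
λ/μ = 16.5/5.44 = 3.0331
Minimum integer c = ⌊3.0331⌋ + 1 = 4
Check: 4·5.44 = 21.76 > 16.5, while 3·5.44 = 16.32 ≤ 16.5

Final: 4 servers


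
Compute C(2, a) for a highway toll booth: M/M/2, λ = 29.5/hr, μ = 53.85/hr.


a = λ/μ = 0.5478; ρ = a/2 = 0.2739
P₀ = 0.569971 (from M/M/c formula)
C(c,a) = [a^c/(c!(1−ρ))]·P₀ = [0.30010/(2·0.7261)]·0.569971
= 0.20666·0.569971 = 0.117789

Final: 0.117789


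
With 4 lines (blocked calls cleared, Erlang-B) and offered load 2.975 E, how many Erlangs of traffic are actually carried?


B(4,2.975) = 0.203325 (Erlang-B)
Carried load = a(1 − B) = 2.975·(1 − 0.203325) = 2.975·0.796675 = 2.3701 E

Final: 2.3701 Erlangs


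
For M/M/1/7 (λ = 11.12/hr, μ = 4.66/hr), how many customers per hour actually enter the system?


ρ = 2.3863; P_K = (1−ρ)ρ^7/(1−ρ^8) = 0.581488
λ_eff = λ(1 − P_K) = 11.12·(1 − 0.581488) = 11.12·0.418512 = 4.6538 /hr

Final: 4.6538 /hr


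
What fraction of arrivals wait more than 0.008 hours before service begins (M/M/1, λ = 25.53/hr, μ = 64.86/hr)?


ρ = 25.53/64.86 = 0.3936
P(Wq > t) = ρ·e^{−(μ−λ)t} = 0.3936·e^{−0.3146}
= 0.3936·0.730052 = 0.287361

Final: 0.287361


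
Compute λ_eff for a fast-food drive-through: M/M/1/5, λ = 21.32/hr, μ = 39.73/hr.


ρ = 0.5366; P_K = (1−ρ)ρ^5/(1−ρ^6) = 0.021124
λ_eff = λ(1 − P_K) = 21.32·(1 − 0.021124) = 21.32·0.978876 = 20.8696 /hr

Final: 20.8696 /hr


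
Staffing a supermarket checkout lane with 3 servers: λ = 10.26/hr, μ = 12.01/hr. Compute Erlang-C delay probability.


a = λ/μ = 0.8543; ρ = a/3 = 0.2848
P₀ = 0.422927 (from M/M/c formula)
C(c,a) = [a^c/(c!(1−ρ))]·P₀ = [0.62347/(6·0.7152)]·0.422927
= 0.14528·0.422927 = 0.061444

Final: 0.061444


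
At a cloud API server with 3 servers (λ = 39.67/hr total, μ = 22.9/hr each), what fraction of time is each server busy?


ρ = λ/(cμ) = 39.67/(3·22.9) = 39.67/68.70 = 0.5774

Final: 0.5774


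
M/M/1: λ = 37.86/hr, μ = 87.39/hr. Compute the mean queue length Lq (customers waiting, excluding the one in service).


ρ = 37.86/87.39 = 0.4332
Lq = ρ²/(1−ρ) = 0.1877/0.5668 = 0.3312

Final: 0.3312


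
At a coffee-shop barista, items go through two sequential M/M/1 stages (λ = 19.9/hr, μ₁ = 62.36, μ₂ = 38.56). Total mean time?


Each node sees arrival rate λ = 19.9/hr (tandem ⇒ throughput preserved).
W₁ = 1/(μ₁−λ) = 1/(62.36−19.9) = 0.02355 hr
W₂ = 1/(μ₂−λ) = 1/(38.56−19.9) = 0.05359 hr
W_total = W₁ + W₂ = 0.02355 + 0.05359 = 0.07714 hr

Final: 0.07714 hr


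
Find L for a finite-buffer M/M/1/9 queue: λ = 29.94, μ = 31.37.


ρ = 29.94/31.37 = 0.9544
L = ρ[1 − (K+1)ρ^K + Kρ^(K+1)] / [(1−ρ)(1−ρ^(K+1))]
Numerator: 0.9544·(1 − 10·0.657106 + 9·0.627152) = 0.069965
Denominator: (0.04558)·(0.372848) = 0.016996
L = 0.069965/0.016996 = 4.1165

Final: 4.1165


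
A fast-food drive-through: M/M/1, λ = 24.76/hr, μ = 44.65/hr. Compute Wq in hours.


ρ = 24.76/44.65 = 0.5545
Wq = ρ/(μ−λ) = 0.5545/(44.65 − 24.76) = 0.5545/19.89 = 0.02788 hr

Final: 0.02788 hr


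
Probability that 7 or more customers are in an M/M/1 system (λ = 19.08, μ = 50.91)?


ρ = 19.08/50.91 = 0.3748
P(N ≥ n) = ρ^n = 0.3748^7 = 0.001039

Final: 0.001039


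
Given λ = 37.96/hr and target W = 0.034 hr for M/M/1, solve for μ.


W = 1/(μ−λ) ⇒ μ − λ = 1/W = 1/0.034 = 29.4118
μ = λ + 1/W = 37.96 + 29.4118 = 67.3718 per hr

Final: 67.3718 /hr


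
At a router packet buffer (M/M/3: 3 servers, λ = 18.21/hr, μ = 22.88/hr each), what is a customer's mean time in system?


a = 0.7959; ρ = 0.2653; P₀ = 0.449039
Lq = P₀·a^c·ρ/(c!(1−ρ)²) = 0.01854
Wq = Lq/λ = 0.01854/18.21 = 0.001018 hr
W = Wq + 1/μ = 0.001018 + 0.04371 = 0.04472 hr

Final: 0.04472 hr


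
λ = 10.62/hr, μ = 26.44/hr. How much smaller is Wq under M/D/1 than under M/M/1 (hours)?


ρ = 10.62/26.44 = 0.4017
Wq(M/M/1) = ρ/(μ−λ) = 0.4017/15.82 = 0.02539 hr
Wq(M/D/1) = ρ/(2(μ−λ)) = 0.01269 hr
Savings = 0.02539 − 0.01269 = 0.01269 hr

Final: 0.01269 hr


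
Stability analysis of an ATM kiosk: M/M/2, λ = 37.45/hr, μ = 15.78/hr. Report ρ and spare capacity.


Total capacity cμ = 2·15.78 = 31.56/hr
ρ = λ/(cμ) = 37.45/31.56 = 1.1866
Stable ⇔ ρ < 1: NO
Spare capacity = cμ − λ = 31.56 − 37.45 = -5.89/hr

Final: ρ = 1.1866; unstable; margin = -5.89/hr


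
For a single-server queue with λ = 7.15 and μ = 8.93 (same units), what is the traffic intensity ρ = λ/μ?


ρ = λ/μ = 7.15/8.93 = 0.8007

Final: 0.8007


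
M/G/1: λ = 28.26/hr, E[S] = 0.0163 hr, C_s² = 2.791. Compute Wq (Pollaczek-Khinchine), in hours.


ρ = λ·E[S] = 28.26·0.0163 = 0.4606
E[S²] = E[S]²(1+C_s²) = 0.0163²·(1+2.791) = 0.001007
Wq = λ·E[S²]/(2(1−ρ)) = 28.26·0.001007/(2·0.5394) = 0.02639 hr

Final: 0.02639 hr


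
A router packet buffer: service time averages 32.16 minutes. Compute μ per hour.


μ = 1/(service time) in consistent units.
1 hour = 60 min, so μ = 60/32.16 = 1.8657 per hour

Final: 1.8657 /hr


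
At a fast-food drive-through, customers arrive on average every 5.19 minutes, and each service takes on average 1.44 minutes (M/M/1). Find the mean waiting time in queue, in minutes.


λ = 60/5.19 = 11.5607 /hr
μ = 60/1.44 = 41.6667 /hr
ρ = λ/μ = 11.5607/41.6667 = 0.2775
Wq = ρ/(μ−λ) = 0.2775/(41.6667−11.5607) = 0.009216 hr
In minutes: 0.009216·60 = 0.5530 min

Final: 0.5530 min


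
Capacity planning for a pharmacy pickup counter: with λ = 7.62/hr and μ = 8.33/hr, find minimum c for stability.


Stability requires cμ > λ ⇔ c > λ/μ.
λ/μ = 7.62/8.33 = 0.9148
Minimum integer c = ⌊0.9148⌋ + 1 = 1
Check: 1·8.33 = 8.33 > 7.62, while 0·8.33 = 0.00 ≤ 7.62

Final: 1 servers


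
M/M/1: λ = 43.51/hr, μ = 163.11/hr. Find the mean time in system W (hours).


W = 1/(μ−λ) = 1/(163.11 − 43.51) = 1/119.60 = 0.008361 hr

Final: 0.008361 hr


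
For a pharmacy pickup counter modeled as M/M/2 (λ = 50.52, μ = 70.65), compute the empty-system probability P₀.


a = λ/μ = 50.52/70.65 = 0.7151; ρ = a/c = 0.3575
Σ_{k=0}^{1} a^k/k! (terms k=0..1) = 1.00000 + 0.71507 = 1.71507
Tail: a^2/(2!(1−ρ)) = 0.51133/(2·0.6425) = 0.39795
P₀ = 1/(1.71507 + 0.39795) = 1/2.11302 = 0.473256

Final: 0.473256


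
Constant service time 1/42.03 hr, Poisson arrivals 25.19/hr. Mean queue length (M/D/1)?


ρ = 25.19/42.03 = 0.5993
M/D/1: Lq = ρ²/(2(1−ρ)) = 0.3592/(2·0.4007) = 0.44825

Final: 0.44825


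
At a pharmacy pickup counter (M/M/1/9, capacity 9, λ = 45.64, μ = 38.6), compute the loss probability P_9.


ρ = λ/μ = 45.64/38.6 = 1.1824
P_K = (1−ρ)ρ^K/(1−ρ^(K+1)) = (-0.1824·4.516739)/(1 − 5.340517)
= -0.823778/-4.340517 = 0.189788

Final: 0.189788


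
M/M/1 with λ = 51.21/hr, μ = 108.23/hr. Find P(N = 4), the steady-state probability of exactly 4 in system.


ρ = 51.21/108.23 = 0.4732
P_n = (1−ρ)·ρ^n = (1 − 0.4732)·0.4732^4 = 0.5268·0.050122 = 0.026406

Final: 0.026406


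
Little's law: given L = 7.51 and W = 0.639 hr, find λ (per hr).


λ = L/W = 7.51/0.639 = 11.7527 /hr

Final: 11.7527 /hr


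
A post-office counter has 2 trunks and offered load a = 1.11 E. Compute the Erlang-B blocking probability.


B(c,a) = (a^c/c!) / Σ_{k=0}^{c} a^k/k!
a^2/2! = 0.616050
Σ terms (k=0..2): 1.00000 + 1.11000 + 0.61605 = 2.726050
B = 0.616050/2.726050 = 0.225986

Final: 0.225986


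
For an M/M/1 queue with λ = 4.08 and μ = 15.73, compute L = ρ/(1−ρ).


ρ = λ/μ = 4.08/15.73 = 0.2594
L = ρ/(1−ρ) = 0.2594/(1 − 0.2594) = 0.2594/0.7406 = 0.3502

Final: 0.3502


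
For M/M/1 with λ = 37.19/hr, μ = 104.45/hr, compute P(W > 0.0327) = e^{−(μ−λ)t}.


W ~ Exponential(μ−λ) for M/M/1.
μ − λ = 104.45 − 37.19 = 67.2600
P(W > t) = e^{−(μ−λ)t} = e^{−2.1994} = 0.110869

Final: 0.110869


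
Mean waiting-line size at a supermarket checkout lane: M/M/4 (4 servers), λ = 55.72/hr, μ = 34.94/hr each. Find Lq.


a = λ/μ = 1.5947; ρ = a/4 = 0.3987
P₀ = 0.200383
Lq = P₀·a^c·ρ / (c!·(1−ρ)²) = 0.200383·6.46774·0.3987/(24·0.36158)
= 0.05954

Final: 0.05954


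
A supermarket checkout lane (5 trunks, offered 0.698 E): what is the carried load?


B(5,0.698) = 0.0006871 (Erlang-B)
Carried load = a(1 − B) = 0.698·(1 − 0.0006871) = 0.698·0.999313 = 0.6975 E

Final: 0.6975 Erlangs


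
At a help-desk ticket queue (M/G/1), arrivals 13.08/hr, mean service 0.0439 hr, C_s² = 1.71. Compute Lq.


ρ = λ·E[S] = 13.08·0.0439 = 0.5742
Lq = ρ²(1+C_s²)/(2(1−ρ)) = 0.3297·(1+1.71)/(2·0.4258)
= 0.3297·2.7100/0.8516 = 1.04928

Final: 1.04928


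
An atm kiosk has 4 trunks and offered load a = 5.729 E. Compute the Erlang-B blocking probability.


B(c,a) = (a^c/c!) / Σ_{k=0}^{c} a^k/k!
a^4/4! = 44.885291
Σ terms (k=0..4): 1.00000 + 5.72900 + 16.41072 + 31.33901 + 44.88529 = 99.364018
B = 44.885291/99.364018 = 0.451726

Final: 0.451726


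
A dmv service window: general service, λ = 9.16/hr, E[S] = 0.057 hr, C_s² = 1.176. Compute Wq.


ρ = λ·E[S] = 9.16·0.057 = 0.5221
E[S²] = E[S]²(1+C_s²) = 0.057²·(1+1.176) = 0.007070
Wq = λ·E[S²]/(2(1−ρ)) = 9.16·0.007070/(2·0.4779) = 0.06776 hr

Final: 0.06776 hr


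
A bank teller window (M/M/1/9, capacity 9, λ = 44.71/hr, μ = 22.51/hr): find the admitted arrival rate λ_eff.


ρ = 1.9862; P_K = (1−ρ)ρ^9/(1−ρ^10) = 0.497053
λ_eff = λ(1 − P_K) = 44.71·(1 − 0.497053) = 44.71·0.502947 = 22.4867 /hr

Final: 22.4867 /hr


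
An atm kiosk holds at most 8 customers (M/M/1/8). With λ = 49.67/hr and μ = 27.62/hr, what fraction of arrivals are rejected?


ρ = λ/μ = 49.67/27.62 = 1.7983
P_K = (1−ρ)ρ^K/(1−ρ^(K+1)) = (-0.7983·109.386540)/(1 − 196.713593)
= -87.327053/-195.713593 = 0.446198

Final: 0.446198


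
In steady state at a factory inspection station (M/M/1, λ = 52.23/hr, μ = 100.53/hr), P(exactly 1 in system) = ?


ρ = 52.23/100.53 = 0.5195
P_n = (1−ρ)·ρ^n = (1 − 0.5195)·0.5195^1 = 0.4805·0.519546 = 0.249618

Final: 0.249618


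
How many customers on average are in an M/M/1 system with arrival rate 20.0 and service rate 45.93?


ρ = λ/μ = 20.0/45.93 = 0.4354
L = ρ/(1−ρ) = 0.4354/(1 − 0.4354) = 0.4354/0.5646 = 0.7713

Final: 0.7713


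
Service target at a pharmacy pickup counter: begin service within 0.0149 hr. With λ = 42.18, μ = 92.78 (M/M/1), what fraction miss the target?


ρ = 42.18/92.78 = 0.4546
P(Wq > t) = ρ·e^{−(μ−λ)t} = 0.4546·e^{−0.7539}
= 0.4546·0.470509 = 0.213905

Final: 0.213905


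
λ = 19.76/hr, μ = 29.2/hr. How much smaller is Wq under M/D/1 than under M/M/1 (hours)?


ρ = 19.76/29.2 = 0.6767
Wq(M/M/1) = ρ/(μ−λ) = 0.6767/9.44 = 0.07169 hr
Wq(M/D/1) = ρ/(2(μ−λ)) = 0.03584 hr
Savings = 0.07169 − 0.03584 = 0.03584 hr

Final: 0.03584 hr


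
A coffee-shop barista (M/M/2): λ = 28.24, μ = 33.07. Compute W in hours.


a = 0.8539; ρ = 0.4270; P₀ = 0.401568
Lq = P₀·a^c·ρ/(c!(1−ρ)²) = 0.19039
Wq = Lq/λ = 0.19039/28.24 = 0.006742 hr
W = Wq + 1/μ = 0.006742 + 0.03024 = 0.03698 hr

Final: 0.03698 hr


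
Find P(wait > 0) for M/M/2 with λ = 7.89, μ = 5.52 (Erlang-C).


a = λ/μ = 1.4293; ρ = a/2 = 0.7147
P₀ = 0.166403 (from M/M/c formula)
C(c,a) = [a^c/(c!(1−ρ))]·P₀ = [2.04304/(2·0.2853)]·0.166403
= 3.58018·0.166403 = 0.595750

Final: 0.595750


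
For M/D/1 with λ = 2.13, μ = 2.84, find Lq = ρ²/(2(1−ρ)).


ρ = 2.13/2.84 = 0.7500
M/D/1: Lq = ρ²/(2(1−ρ)) = 0.5625/(2·0.2500) = 1.12500

Final: 1.12500


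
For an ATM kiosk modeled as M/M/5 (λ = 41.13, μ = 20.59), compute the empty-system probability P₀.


a = λ/μ = 41.13/20.59 = 1.9976; ρ = a/c = 0.3995
Σ_{k=0}^{4} a^k/k! (terms k=0..4) = 1.00000 + 1.99757 + 1.99515 + 1.32848 + 0.66343 = 6.98464
Tail: a^5/(5!(1−ρ)) = 31.80620/(120·0.6005) = 0.44140
P₀ = 1/(6.98464 + 0.44140) = 1/7.42603 = 0.134661

Final: 0.134661


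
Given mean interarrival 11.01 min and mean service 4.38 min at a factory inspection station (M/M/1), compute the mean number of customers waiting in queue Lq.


λ = 60/11.01 = 5.4496 /hr
μ = 60/4.38 = 13.6986 /hr
ρ = λ/μ = 5.4496/13.6986 = 0.3978
Lq = ρ²/(1−ρ) = 0.1583/0.6022 = 0.2628

Final: 0.2628


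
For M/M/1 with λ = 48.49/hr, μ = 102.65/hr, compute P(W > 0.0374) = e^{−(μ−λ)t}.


W ~ Exponential(μ−λ) for M/M/1.
μ − λ = 102.65 − 48.49 = 54.1600
P(W > t) = e^{−(μ−λ)t} = e^{−2.0256} = 0.131917

Final: 0.131917


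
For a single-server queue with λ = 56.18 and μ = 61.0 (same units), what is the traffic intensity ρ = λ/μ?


ρ = λ/μ = 56.18/61.0 = 0.9210

Final: 0.9210


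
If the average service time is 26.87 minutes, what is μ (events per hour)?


μ = 1/(service time) in consistent units.
1 hour = 60 min, so μ = 60/26.87 = 2.2330 per hour

Final: 2.2330 /hr


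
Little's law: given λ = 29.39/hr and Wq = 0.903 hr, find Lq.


Lq = λWq = 29.39·0.903 = 26.5392

Final: 26.5392


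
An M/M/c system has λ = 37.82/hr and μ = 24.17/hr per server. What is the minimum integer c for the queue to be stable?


Stability requires cμ > λ ⇔ c > λ/μ.
λ/μ = 37.82/24.17 = 1.5647
Minimum integer c = ⌊1.5647⌋ + 1 = 2
Check: 2·24.17 = 48.34 > 37.82, while 1·24.17 = 24.17 ≤ 37.82

Final: 2 servers


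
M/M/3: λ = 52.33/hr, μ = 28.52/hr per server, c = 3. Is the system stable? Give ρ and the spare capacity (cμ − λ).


Total capacity cμ = 3·28.52 = 85.56/hr
ρ = λ/(cμ) = 52.33/85.56 = 0.6116
Stable ⇔ ρ < 1: YES
Spare capacity = cμ − λ = 85.56 − 52.33 = 33.23/hr

Final: ρ = 0.6116; stable; margin = 33.23/hr


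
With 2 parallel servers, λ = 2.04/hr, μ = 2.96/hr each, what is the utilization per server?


ρ = λ/(cμ) = 2.04/(2·2.96) = 2.04/5.92 = 0.3446

Final: 0.3446


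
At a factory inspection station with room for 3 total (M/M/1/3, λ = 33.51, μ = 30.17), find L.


ρ = 33.51/30.17 = 1.1107
L = ρ[1 − (K+1)ρ^K + Kρ^(K+1)] / [(1−ρ)(1−ρ^(K+1))]
Numerator: 1.1107·(1 − 4·1.370242 + 3·1.521936) = 0.094232
Denominator: (-0.1107)·(-0.521936) = 0.057781
L = 0.094232/0.057781 = 1.6308

Final: 1.6308


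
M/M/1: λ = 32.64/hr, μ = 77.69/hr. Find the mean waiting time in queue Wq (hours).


ρ = 32.64/77.69 = 0.4201
Wq = ρ/(μ−λ) = 0.4201/(77.69 − 32.64) = 0.4201/45.05 = 0.009326 hr

Final: 0.009326 hr


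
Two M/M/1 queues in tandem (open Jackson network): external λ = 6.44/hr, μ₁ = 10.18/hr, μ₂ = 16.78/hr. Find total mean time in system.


Each node sees arrival rate λ = 6.44/hr (tandem ⇒ throughput preserved).
W₁ = 1/(μ₁−λ) = 1/(10.18−6.44) = 0.26738 hr
W₂ = 1/(μ₂−λ) = 1/(16.78−6.44) = 0.09671 hr
W_total = W₁ + W₂ = 0.26738 + 0.09671 = 0.36409 hr

Final: 0.36409 hr


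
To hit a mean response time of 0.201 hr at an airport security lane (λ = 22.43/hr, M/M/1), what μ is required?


W = 1/(μ−λ) ⇒ μ − λ = 1/W = 1/0.201 = 4.9751
μ = λ + 1/W = 22.43 + 4.9751 = 27.4051 per hr

Final: 27.4051 /hr


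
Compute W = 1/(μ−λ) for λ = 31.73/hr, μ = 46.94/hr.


W = 1/(μ−λ) = 1/(46.94 − 31.73) = 1/15.21 = 0.06575 hr

Final: 0.06575 hr


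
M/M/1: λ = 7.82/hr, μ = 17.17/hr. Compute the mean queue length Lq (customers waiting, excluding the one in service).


ρ = 7.82/17.17 = 0.4554
Lq = ρ²/(1−ρ) = 0.2074/0.5446 = 0.3809

Final: 0.3809


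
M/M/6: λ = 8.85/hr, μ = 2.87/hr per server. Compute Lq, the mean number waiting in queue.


a = λ/μ = 3.0836; ρ = a/6 = 0.5139
P₀ = 0.044899
Lq = P₀·a^c·ρ / (c!·(1−ρ)²) = 0.044899·859.74220·0.5139/(720·0.23626)
= 0.11663

Final: 0.11663


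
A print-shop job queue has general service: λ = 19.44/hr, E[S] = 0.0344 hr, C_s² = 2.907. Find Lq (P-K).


ρ = λ·E[S] = 19.44·0.0344 = 0.6687
Lq = ρ²(1+C_s²)/(2(1−ρ)) = 0.4472·(1+2.907)/(2·0.3313)
= 0.4472·3.9070/0.6625 = 2.63723

Final: 2.63723


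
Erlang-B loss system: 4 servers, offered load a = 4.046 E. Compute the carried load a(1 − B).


B(4,4.046) = 0.315101 (Erlang-B)
Carried load = a(1 − B) = 4.046·(1 − 0.315101) = 4.046·0.684899 = 2.7711 E

Final: 2.7711 Erlangs


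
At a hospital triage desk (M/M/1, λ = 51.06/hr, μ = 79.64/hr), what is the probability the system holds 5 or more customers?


ρ = 51.06/79.64 = 0.6411
P(N ≥ n) = ρ^n = 0.6411^5 = 0.108330

Final: 0.108330


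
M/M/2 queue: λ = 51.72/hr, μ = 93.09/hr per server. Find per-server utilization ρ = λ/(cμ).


ρ = λ/(cμ) = 51.72/(2·93.09) = 51.72/186.18 = 0.2778

Final: 0.2778


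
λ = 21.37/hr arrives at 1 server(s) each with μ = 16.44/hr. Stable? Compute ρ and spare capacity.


Total capacity cμ = 1·16.44 = 16.44/hr
ρ = λ/(cμ) = 21.37/16.44 = 1.2999
Stable ⇔ ρ < 1: NO
Spare capacity = cμ − λ = 16.44 − 21.37 = -4.93/hr

Final: ρ = 1.2999; unstable; margin = -4.93/hr


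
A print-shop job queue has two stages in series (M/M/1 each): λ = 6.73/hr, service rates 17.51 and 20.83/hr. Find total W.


Each node sees arrival rate λ = 6.73/hr (tandem ⇒ throughput preserved).
W₁ = 1/(μ₁−λ) = 1/(17.51−6.73) = 0.09276 hr
W₂ = 1/(μ₂−λ) = 1/(20.83−6.73) = 0.07092 hr
W_total = W₁ + W₂ = 0.09276 + 0.07092 = 0.16369 hr

Final: 0.16369 hr


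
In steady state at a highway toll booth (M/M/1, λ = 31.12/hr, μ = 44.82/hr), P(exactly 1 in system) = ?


ρ = 31.12/44.82 = 0.6943
P_n = (1−ρ)·ρ^n = (1 − 0.6943)·0.6943^1 = 0.3057·0.694333 = 0.212235

Final: 0.212235


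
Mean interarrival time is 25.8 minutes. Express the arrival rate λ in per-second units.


λ = 1/(interarrival time) in consistent units.
1 second = 0.0166667 min, so λ = 0.0166667/25.8 = 0.0006460 per second

Final: 0.0006460 /sec


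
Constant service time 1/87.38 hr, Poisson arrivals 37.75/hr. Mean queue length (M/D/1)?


ρ = 37.75/87.38 = 0.4320
M/D/1: Lq = ρ²/(2(1−ρ)) = 0.1866/(2·0.5680) = 0.16430

Final: 0.16430


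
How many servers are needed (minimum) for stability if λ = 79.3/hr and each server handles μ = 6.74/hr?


Stability requires cμ > λ ⇔ c > λ/μ.
λ/μ = 79.3/6.74 = 11.7656
Minimum integer c = ⌊11.7656⌋ + 1 = 12
Check: 12·6.74 = 80.88 > 79.3, while 11·6.74 = 74.14 ≤ 79.3

Final: 12 servers


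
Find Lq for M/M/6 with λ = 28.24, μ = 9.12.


a = λ/μ = 3.0965; ρ = a/6 = 0.5161
P₀ = 0.044303
Lq = P₀·a^c·ρ / (c!·(1−ρ)²) = 0.044303·881.49352·0.5161/(720·0.23418)
= 0.11953

Final: 0.11953


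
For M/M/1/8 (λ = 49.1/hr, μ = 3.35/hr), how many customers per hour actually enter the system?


ρ = 14.6567; P_K = (1−ρ)ρ^8/(1−ρ^9) = 0.931772
λ_eff = λ(1 − P_K) = 49.1·(1 − 0.931772) = 49.1·0.068228 = 3.3500 /hr

Final: 3.3500 /hr


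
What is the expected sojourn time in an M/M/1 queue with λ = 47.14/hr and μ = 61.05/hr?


W = 1/(μ−λ) = 1/(61.05 − 47.14) = 1/13.91 = 0.07189 hr

Final: 0.07189 hr


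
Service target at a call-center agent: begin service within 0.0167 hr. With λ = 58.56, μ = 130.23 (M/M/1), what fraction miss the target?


ρ = 58.56/130.23 = 0.4497
P(Wq > t) = ρ·e^{−(μ−λ)t} = 0.4497·e^{−1.1969}
= 0.4497·0.302133 = 0.135859

Final: 0.135859


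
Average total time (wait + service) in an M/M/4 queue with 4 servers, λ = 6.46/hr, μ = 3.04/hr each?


a = 2.1250; ρ = 0.5312; P₀ = 0.113706
Lq = P₀·a^c·ρ/(c!(1−ρ)²) = 0.23357
Wq = Lq/λ = 0.23357/6.46 = 0.03616 hr
W = Wq + 1/μ = 0.03616 + 0.32895 = 0.36510 hr

Final: 0.36510 hr


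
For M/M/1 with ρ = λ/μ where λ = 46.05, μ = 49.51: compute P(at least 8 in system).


ρ = 46.05/49.51 = 0.9301
P(N ≥ n) = ρ^n = 0.9301^8 = 0.560136

Final: 0.560136


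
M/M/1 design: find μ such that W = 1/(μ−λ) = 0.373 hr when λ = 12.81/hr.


W = 1/(μ−λ) ⇒ μ − λ = 1/W = 1/0.373 = 2.6810
μ = λ + 1/W = 12.81 + 2.6810 = 15.4910 per hr

Final: 15.4910 /hr


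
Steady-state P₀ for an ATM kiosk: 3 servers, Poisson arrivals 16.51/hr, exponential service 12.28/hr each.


a = λ/μ = 16.51/12.28 = 1.3445; ρ = a/c = 0.4482
Σ_{k=0}^{2} a^k/k! (terms k=0..2) = 1.00000 + 1.34446 + 0.90379 = 3.24825
Tail: a^3/(3!(1−ρ)) = 2.43022/(6·0.5518) = 0.73397
P₀ = 1/(3.24825 + 0.73397) = 1/3.98222 = 0.251116

Final: 0.251116


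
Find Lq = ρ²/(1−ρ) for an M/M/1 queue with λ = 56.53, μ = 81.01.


ρ = 56.53/81.01 = 0.6978
Lq = ρ²/(1−ρ) = 0.4869/0.3022 = 1.6114

Final: 1.6114


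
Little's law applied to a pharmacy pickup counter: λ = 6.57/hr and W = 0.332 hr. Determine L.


L = λW = 6.57·0.332 = 2.1812

Final: 2.1812


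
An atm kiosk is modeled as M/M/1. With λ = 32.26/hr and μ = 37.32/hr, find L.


ρ = λ/μ = 32.26/37.32 = 0.8644
L = ρ/(1−ρ) = 0.8644/(1 − 0.8644) = 0.8644/0.1356 = 6.3755

Final: 6.3755


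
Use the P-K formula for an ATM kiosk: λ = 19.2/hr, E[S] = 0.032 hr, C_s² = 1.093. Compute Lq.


ρ = λ·E[S] = 19.2·0.032 = 0.6144
Lq = ρ²(1+C_s²)/(2(1−ρ)) = 0.3775·(1+1.093)/(2·0.3856)
= 0.3775·2.0930/0.7712 = 1.02448

Final: 1.02448


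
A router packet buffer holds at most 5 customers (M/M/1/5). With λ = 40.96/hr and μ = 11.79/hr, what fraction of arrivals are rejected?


ρ = λ/μ = 40.96/11.79 = 3.4741
P_K = (1−ρ)ρ^K/(1−ρ^(K+1)) = (-2.4741·506.093447)/(1 − 1758.234742)
= -1252.141294/-1757.234742 = 0.712563

Final: 0.712563


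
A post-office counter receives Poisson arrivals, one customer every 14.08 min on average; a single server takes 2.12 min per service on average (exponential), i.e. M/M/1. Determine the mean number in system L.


λ = 60/14.08 = 4.2614 /hr
μ = 60/2.12 = 28.3019 /hr
ρ = λ/μ = 4.2614/28.3019 = 0.1506
L = ρ/(1−ρ) = 0.1506/0.8494 = 0.1773

Final: 0.1773


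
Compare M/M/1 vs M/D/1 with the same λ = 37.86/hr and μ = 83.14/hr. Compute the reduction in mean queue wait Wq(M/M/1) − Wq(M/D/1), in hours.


ρ = 37.86/83.14 = 0.4554
Wq(M/M/1) = ρ/(μ−λ) = 0.4554/45.28 = 0.01006 hr
Wq(M/D/1) = ρ/(2(μ−λ)) = 0.005028 hr
Savings = 0.01006 − 0.005028 = 0.005028 hr

Final: 0.005028 hr


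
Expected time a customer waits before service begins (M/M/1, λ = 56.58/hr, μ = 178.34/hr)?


ρ = 56.58/178.34 = 0.3173
Wq = ρ/(μ−λ) = 0.3173/(178.34 − 56.58) = 0.3173/121.76 = 0.002606 hr

Final: 0.002606 hr


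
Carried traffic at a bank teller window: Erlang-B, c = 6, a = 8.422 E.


B(6,8.422) = 0.412062 (Erlang-B)
Carried load = a(1 − B) = 8.422·(1 − 0.412062) = 8.422·0.587938 = 4.9516 E

Final: 4.9516 Erlangs


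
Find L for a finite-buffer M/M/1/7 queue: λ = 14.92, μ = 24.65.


ρ = 14.92/24.65 = 0.6053
L = ρ[1 − (K+1)ρ^K + Kρ^(K+1)] / [(1−ρ)(1−ρ^(K+1))]
Numerator: 0.6053·(1 − 8·0.029762 + 7·0.018014) = 0.537485
Denominator: (0.3947)·(0.981986) = 0.387615
L = 0.537485/0.387615 = 1.3866

Final: 1.3866


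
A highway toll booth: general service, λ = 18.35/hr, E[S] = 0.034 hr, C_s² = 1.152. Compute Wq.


ρ = λ·E[S] = 18.35·0.034 = 0.6239
E[S²] = E[S]²(1+C_s²) = 0.034²·(1+1.152) = 0.002488
Wq = λ·E[S²]/(2(1−ρ)) = 18.35·0.002488/(2·0.3761) = 0.06069 hr

Final: 0.06069 hr


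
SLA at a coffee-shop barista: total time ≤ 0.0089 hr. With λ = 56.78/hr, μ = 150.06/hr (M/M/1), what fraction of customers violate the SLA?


W ~ Exponential(μ−λ) for M/M/1.
μ − λ = 150.06 − 56.78 = 93.2800
P(W > t) = e^{−(μ−λ)t} = e^{−0.8302} = 0.435966

Final: 0.435966


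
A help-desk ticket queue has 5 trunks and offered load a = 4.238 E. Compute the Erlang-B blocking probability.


B(c,a) = (a^c/c!) / Σ_{k=0}^{c} a^k/k!
a^5/5! = 11.392617
Σ terms (k=0..5): 1.00000 + 4.23800 + 8.98032 + 12.68620 + 13.44103 + 11.39262 = 51.738172
B = 11.392617/51.738172 = 0.220198

Final: 0.220198


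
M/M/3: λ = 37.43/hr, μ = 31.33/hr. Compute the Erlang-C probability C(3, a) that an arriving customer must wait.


a = λ/μ = 1.1947; ρ = a/3 = 0.3982
P₀ = 0.295802 (from M/M/c formula)
C(c,a) = [a^c/(c!(1−ρ))]·P₀ = [1.70521/(6·0.6018)]·0.295802
= 0.47228·0.295802 = 0.139701

Final: 0.139701


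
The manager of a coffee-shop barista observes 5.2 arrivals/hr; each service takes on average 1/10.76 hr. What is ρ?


ρ = λ/μ = 5.2/10.76 = 0.4833

Final: 0.4833


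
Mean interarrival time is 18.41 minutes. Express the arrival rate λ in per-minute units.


λ = 1/(interarrival time) in consistent units.
1 minute = 1 min, so λ = 1/18.41 = 0.05432 per minute

Final: 0.05432 /min


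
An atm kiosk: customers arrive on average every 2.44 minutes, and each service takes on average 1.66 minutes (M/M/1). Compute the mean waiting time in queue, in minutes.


λ = 60/2.44 = 24.5902 /hr
μ = 60/1.66 = 36.1446 /hr
ρ = λ/μ = 24.5902/36.1446 = 0.6803
Wq = ρ/(μ−λ) = 0.6803/(36.1446−24.5902) = 0.05888 hr
In minutes: 0.05888·60 = 3.533 min

Final: 3.533 min


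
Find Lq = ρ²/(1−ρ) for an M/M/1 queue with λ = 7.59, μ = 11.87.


ρ = 7.59/11.87 = 0.6394
Lq = ρ²/(1−ρ) = 0.4089/0.3606 = 1.1339

Final: 1.1339


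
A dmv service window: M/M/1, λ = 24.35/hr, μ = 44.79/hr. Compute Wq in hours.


ρ = 24.35/44.79 = 0.5436
Wq = ρ/(μ−λ) = 0.5436/(44.79 − 24.35) = 0.5436/20.44 = 0.02660 hr

Final: 0.02660 hr


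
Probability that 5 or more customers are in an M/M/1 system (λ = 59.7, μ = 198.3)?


ρ = 59.7/198.3 = 0.3011
P(N ≥ n) = ρ^n = 0.3011^5 = 0.002473

Final: 0.002473


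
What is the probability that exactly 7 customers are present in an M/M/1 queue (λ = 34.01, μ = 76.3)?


ρ = 34.01/76.3 = 0.4457
P_n = (1−ρ)·ρ^n = (1 − 0.4457)·0.4457^7 = 0.5543·0.003496 = 0.001938

Final: 0.001938


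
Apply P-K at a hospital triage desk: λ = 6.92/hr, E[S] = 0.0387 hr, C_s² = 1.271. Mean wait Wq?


ρ = λ·E[S] = 6.92·0.0387 = 0.2678
E[S²] = E[S]²(1+C_s²) = 0.0387²·(1+1.271) = 0.003401
Wq = λ·E[S²]/(2(1−ρ)) = 6.92·0.003401/(2·0.7322) = 0.01607 hr

Final: 0.01607 hr


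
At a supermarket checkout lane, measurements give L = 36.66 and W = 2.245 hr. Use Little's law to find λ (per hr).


λ = L/W = 36.66/2.245 = 16.3296 /hr

Final: 16.3296 /hr


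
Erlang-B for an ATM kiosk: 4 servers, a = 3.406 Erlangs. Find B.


B(c,a) = (a^c/c!) / Σ_{k=0}^{c} a^k/k!
a^4/4! = 5.607475
Σ terms (k=0..4): 1.00000 + 3.40600 + 5.80042 + 6.58541 + 5.60747 = 22.399301
B = 5.607475/22.399301 = 0.250342

Final: 0.250342


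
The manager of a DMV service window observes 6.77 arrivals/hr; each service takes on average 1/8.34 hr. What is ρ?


ρ = λ/μ = 6.77/8.34 = 0.8118

Final: 0.8118


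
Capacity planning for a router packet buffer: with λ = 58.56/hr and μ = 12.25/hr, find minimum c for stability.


Stability requires cμ > λ ⇔ c > λ/μ.
λ/μ = 58.56/12.25 = 4.7804
Minimum integer c = ⌊4.7804⌋ + 1 = 5
Check: 5·12.25 = 61.25 > 58.56, while 4·12.25 = 49.00 ≤ 58.56

Final: 5 servers


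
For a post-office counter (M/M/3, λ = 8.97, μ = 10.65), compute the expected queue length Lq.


a = λ/μ = 0.8423; ρ = a/3 = 0.2808
P₀ = 0.428192
Lq = P₀·a^c·ρ / (c!·(1−ρ)²) = 0.428192·0.59749·0.2808/(6·0.51732)
= 0.02314

Final: 0.02314


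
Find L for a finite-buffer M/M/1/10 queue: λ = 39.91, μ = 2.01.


ρ = 39.91/2.01 = 19.8557
L = ρ[1 − (K+1)ρ^K + Kρ^(K+1)] / [(1−ρ)(1−ρ^(K+1))]
Numerator: 19.8557·(1 − 11·9524818388130.343750 + 10·189122140233971.156250) = 35471221714828272.000000
Denominator: (-18.8557)·(-189122140233970.156250) = 3566034385506203.500000
L = 35471221714828272.000000/3566034385506203.500000 = 9.9470

Final: 9.9470


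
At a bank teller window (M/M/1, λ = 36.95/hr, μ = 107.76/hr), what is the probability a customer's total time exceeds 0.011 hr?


W ~ Exponential(μ−λ) for M/M/1.
μ − λ = 107.76 − 36.95 = 70.8100
P(W > t) = e^{−(μ−λ)t} = e^{−0.7789} = 0.458906

Final: 0.458906


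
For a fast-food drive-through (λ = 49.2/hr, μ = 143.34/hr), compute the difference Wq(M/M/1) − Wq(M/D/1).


ρ = 49.2/143.34 = 0.3432
Wq(M/M/1) = ρ/(μ−λ) = 0.3432/94.14 = 0.003646 hr
Wq(M/D/1) = ρ/(2(μ−λ)) = 0.001823 hr
Savings = 0.003646 − 0.001823 = 0.001823 hr

Final: 0.001823 hr


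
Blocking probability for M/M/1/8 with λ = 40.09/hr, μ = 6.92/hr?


ρ = λ/μ = 40.09/6.92 = 5.7934
P_K = (1−ρ)ρ^K/(1−ρ^(K+1)) = (-4.7934·1268935.929176)/(1 − 7351393.265991)
= -6082457.336815/-7351392.265991 = 0.827388

Final: 0.827388


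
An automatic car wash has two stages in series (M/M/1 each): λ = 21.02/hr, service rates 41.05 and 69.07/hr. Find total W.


Each node sees arrival rate λ = 21.02/hr (tandem ⇒ throughput preserved).
W₁ = 1/(μ₁−λ) = 1/(41.05−21.02) = 0.04993 hr
W₂ = 1/(μ₂−λ) = 1/(69.07−21.02) = 0.02081 hr
W_total = W₁ + W₂ = 0.04993 + 0.02081 = 0.07074 hr

Final: 0.07074 hr


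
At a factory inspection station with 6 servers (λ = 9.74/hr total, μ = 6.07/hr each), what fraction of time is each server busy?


ρ = λ/(cμ) = 9.74/(6·6.07) = 9.74/36.42 = 0.2674

Final: 0.2674


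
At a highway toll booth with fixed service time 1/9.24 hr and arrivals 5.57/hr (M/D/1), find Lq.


ρ = 5.57/9.24 = 0.6028
M/D/1: Lq = ρ²/(2(1−ρ)) = 0.3634/(2·0.3972) = 0.45745

Final: 0.45745


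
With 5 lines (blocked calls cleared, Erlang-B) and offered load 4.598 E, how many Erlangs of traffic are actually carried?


B(5,4.598) = 0.251413 (Erlang-B)
Carried load = a(1 − B) = 4.598·(1 − 0.251413) = 4.598·0.748587 = 3.4420 E

Final: 3.4420 Erlangs


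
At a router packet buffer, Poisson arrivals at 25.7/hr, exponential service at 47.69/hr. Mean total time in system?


W = 1/(μ−λ) = 1/(47.69 − 25.7) = 1/21.99 = 0.04548 hr

Final: 0.04548 hr


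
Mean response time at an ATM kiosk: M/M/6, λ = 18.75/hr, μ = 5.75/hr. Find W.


a = 3.2609; ρ = 0.5435; P₀ = 0.037317
Lq = P₀·a^c·ρ/(c!(1−ρ)²) = 0.16249
Wq = Lq/λ = 0.16249/18.75 = 0.008666 hr
W = Wq + 1/μ = 0.008666 + 0.17391 = 0.18258 hr

Final: 0.18258 hr


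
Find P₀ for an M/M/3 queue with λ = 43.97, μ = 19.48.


a = λ/μ = 43.97/19.48 = 2.2572; ρ = a/c = 0.7524
Σ_{k=0}^{2} a^k/k! (terms k=0..2) = 1.00000 + 2.25719 + 2.54745 = 5.80463
Tail: a^3/(3!(1−ρ)) = 11.50012/(6·0.2476) = 7.74093
P₀ = 1/(5.80463 + 7.74093) = 1/13.54556 = 0.073825

Final: 0.073825


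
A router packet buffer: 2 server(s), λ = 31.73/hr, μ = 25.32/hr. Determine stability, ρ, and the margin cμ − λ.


Total capacity cμ = 2·25.32 = 50.64/hr
ρ = λ/(cμ) = 31.73/50.64 = 0.6266
Stable ⇔ ρ < 1: YES
Spare capacity = cμ − λ = 50.64 − 31.73 = 18.91/hr

Final: ρ = 0.6266; stable; margin = 18.91/hr


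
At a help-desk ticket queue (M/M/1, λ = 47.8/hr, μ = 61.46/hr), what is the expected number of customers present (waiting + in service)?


ρ = λ/μ = 47.8/61.46 = 0.7777
L = ρ/(1−ρ) = 0.7777/(1 − 0.7777) = 0.7777/0.2223 = 3.4993

Final: 3.4993


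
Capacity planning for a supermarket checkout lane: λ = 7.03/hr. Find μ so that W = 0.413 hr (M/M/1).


W = 1/(μ−λ) ⇒ μ − λ = 1/W = 1/0.413 = 2.4213
μ = λ + 1/W = 7.03 + 2.4213 = 9.4513 per hr

Final: 9.4513 /hr


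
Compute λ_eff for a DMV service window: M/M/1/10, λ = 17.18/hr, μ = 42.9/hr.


ρ = 0.4005; P_K = (1−ρ)ρ^10/(1−ρ^11) = 0.00006360
λ_eff = λ(1 − P_K) = 17.18·(1 − 0.00006360) = 17.18·0.999936 = 17.1789 /hr

Final: 17.1789 /hr


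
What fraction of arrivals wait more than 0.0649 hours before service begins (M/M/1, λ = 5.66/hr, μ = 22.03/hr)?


ρ = 5.66/22.03 = 0.2569
P(Wq > t) = ρ·e^{−(μ−λ)t} = 0.2569·e^{−1.0624}
= 0.2569·0.345621 = 0.088798

Final: 0.088798


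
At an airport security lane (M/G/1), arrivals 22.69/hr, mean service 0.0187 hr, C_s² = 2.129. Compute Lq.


ρ = λ·E[S] = 22.69·0.0187 = 0.4243
Lq = ρ²(1+C_s²)/(2(1−ρ)) = 0.1800·(1+2.129)/(2·0.5757)
= 0.1800·3.1290/1.1514 = 0.48925

Final: 0.48925


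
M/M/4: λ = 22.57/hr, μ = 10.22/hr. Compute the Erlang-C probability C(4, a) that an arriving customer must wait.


a = λ/μ = 2.2084; ρ = a/4 = 0.5521
P₀ = 0.103575 (from M/M/c formula)
C(c,a) = [a^c/(c!(1−ρ))]·P₀ = [23.78607/(24·0.4479)]·0.103575
= 2.21276·0.103575 = 0.229187

Final: 0.229187


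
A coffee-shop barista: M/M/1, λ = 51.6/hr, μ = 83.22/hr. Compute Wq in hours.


ρ = 51.6/83.22 = 0.6200
Wq = ρ/(μ−λ) = 0.6200/(83.22 − 51.6) = 0.6200/31.62 = 0.01961 hr

Final: 0.01961 hr


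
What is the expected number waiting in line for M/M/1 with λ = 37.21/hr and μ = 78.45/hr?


ρ = 37.21/78.45 = 0.4743
Lq = ρ²/(1−ρ) = 0.2250/0.5257 = 0.4280

Final: 0.4280


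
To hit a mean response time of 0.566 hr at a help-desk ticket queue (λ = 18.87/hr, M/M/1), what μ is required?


W = 1/(μ−λ) ⇒ μ − λ = 1/W = 1/0.566 = 1.7668
μ = λ + 1/W = 18.87 + 1.7668 = 20.6368 per hr

Final: 20.6368 /hr


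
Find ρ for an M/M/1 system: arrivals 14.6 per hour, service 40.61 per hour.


ρ = λ/μ = 14.6/40.61 = 0.3595

Final: 0.3595


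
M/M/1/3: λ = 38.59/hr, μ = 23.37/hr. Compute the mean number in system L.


ρ = 38.59/23.37 = 1.6513
L = ρ[1 − (K+1)ρ^K + Kρ^(K+1)] / [(1−ρ)(1−ρ^(K+1))]
Numerator: 1.6513·(1 − 4·4.502443 + 3·7.434714) = 8.742395
Denominator: (-0.6513)·(-6.434714) = 4.190687
L = 8.742395/4.190687 = 2.0861

Final: 2.0861


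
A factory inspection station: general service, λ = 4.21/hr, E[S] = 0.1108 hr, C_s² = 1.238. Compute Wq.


ρ = λ·E[S] = 4.21·0.1108 = 0.4665
E[S²] = E[S]²(1+C_s²) = 0.1108²·(1+1.238) = 0.027475
Wq = λ·E[S²]/(2(1−ρ)) = 4.21·0.027475/(2·0.5335) = 0.10840 hr

Final: 0.10840 hr


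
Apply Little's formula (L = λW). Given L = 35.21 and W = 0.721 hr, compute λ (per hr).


λ = L/W = 35.21/0.721 = 48.8350 /hr

Final: 48.8350 /hr


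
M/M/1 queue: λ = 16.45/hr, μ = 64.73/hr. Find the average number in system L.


ρ = λ/μ = 16.45/64.73 = 0.2541
L = ρ/(1−ρ) = 0.2541/(1 − 0.2541) = 0.2541/0.7459 = 0.3407

Final: 0.3407


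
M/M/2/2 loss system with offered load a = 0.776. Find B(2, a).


B(c,a) = (a^c/c!) / Σ_{k=0}^{c} a^k/k!
a^2/2! = 0.301088
Σ terms (k=0..2): 1.00000 + 0.77600 + 0.30109 = 2.077088
B = 0.301088/2.077088 = 0.144957

Final: 0.144957


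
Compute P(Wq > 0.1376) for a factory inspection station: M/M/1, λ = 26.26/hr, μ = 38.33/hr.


ρ = 26.26/38.33 = 0.6851
P(Wq > t) = ρ·e^{−(μ−λ)t} = 0.6851·e^{−1.6608}
= 0.6851·0.189981 = 0.130156

Final: 0.130156


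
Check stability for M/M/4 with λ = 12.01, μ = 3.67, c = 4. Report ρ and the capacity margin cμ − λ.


Total capacity cμ = 4·3.67 = 14.68/hr
ρ = λ/(cμ) = 12.01/14.68 = 0.8181
Stable ⇔ ρ < 1: YES
Spare capacity = cμ − λ = 14.68 − 12.01 = 2.67/hr

Final: ρ = 0.8181; stable; margin = 2.67/hr


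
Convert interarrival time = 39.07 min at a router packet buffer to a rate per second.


λ = 1/(interarrival time) in consistent units.
1 second = 0.0166667 min, so λ = 0.0166667/39.07 = 0.0004266 per second

Final: 0.0004266 /sec
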